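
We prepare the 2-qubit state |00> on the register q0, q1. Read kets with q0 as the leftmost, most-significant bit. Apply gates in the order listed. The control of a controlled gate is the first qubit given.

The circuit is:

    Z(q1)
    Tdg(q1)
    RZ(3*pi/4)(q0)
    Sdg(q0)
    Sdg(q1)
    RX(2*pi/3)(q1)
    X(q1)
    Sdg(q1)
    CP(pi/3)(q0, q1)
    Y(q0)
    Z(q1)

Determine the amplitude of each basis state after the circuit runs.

After the circuit, the state carries amplitude 0 on |00>, 0 on |01>, -sqrt(3)*exp(5*I*pi/8)/2 on |10>, exp(5*I*pi/8)/2 on |11>.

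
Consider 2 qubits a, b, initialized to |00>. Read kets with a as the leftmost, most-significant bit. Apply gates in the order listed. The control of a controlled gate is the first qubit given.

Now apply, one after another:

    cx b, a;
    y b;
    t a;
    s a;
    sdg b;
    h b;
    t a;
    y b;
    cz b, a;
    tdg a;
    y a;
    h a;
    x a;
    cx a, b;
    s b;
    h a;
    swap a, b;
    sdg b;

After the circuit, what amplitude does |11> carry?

The final state's coefficient on |11> equals sqrt(2)/2.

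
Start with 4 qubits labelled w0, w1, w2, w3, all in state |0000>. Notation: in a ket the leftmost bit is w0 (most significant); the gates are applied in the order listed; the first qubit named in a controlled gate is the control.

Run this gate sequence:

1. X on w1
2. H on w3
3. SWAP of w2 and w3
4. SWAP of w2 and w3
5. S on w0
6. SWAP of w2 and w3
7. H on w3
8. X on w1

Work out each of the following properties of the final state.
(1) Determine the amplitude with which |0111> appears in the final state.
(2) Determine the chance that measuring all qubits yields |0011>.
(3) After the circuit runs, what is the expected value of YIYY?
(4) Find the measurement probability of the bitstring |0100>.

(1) |0111> carries amplitude 0 in the final state.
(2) The probability of measuring |0011> is 1/4.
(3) The observable YIYY averages to 0.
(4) The probability of measuring |0100> is 0.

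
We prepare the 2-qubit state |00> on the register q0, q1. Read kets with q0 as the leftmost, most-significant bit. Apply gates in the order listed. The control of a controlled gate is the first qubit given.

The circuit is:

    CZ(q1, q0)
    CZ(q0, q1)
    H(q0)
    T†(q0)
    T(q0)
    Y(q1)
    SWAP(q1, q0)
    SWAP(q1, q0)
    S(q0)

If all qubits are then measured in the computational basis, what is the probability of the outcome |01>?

Outcome |01> occurs with probability 1/2.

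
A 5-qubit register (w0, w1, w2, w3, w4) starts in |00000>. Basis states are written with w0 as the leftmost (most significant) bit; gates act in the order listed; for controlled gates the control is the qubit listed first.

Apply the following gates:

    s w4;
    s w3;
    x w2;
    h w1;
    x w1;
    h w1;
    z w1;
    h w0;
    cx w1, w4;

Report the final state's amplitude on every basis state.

The final amplitudes are sqrt(2)/2 on |00100>, sqrt(2)/2 on |10100>, and 0 on every other basis state. Key observation: the block from step 4 through step 7 cancels to the identity and can be dropped.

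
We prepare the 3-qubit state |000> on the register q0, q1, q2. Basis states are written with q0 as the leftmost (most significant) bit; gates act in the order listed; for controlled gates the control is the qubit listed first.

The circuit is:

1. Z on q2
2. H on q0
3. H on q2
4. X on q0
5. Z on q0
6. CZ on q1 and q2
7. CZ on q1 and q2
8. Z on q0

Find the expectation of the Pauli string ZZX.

The expectation value of ZZX is 0.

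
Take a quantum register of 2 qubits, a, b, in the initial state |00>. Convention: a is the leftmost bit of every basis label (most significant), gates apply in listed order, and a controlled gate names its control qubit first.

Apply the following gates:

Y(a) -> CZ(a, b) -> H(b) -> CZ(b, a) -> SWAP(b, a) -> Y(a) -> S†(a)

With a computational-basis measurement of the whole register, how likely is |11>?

Outcome |11> occurs with probability 1/2.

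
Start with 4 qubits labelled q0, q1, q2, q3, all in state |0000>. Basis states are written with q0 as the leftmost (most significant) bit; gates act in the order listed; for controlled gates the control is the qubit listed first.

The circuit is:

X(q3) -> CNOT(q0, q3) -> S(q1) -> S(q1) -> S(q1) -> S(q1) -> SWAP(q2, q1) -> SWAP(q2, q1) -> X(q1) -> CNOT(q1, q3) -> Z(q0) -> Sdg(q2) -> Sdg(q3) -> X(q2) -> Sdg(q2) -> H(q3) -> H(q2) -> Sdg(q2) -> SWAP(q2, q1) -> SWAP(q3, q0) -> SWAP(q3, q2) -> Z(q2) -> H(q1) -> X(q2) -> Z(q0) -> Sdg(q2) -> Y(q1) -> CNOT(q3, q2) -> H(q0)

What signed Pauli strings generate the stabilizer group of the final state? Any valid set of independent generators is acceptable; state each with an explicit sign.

The final state is stabilized by the group generated by -IYII, -ZIII, +IIZI, -IIIZ; other independent generating sets are equally valid. Key observation: steps 3-6 multiply out to the identity, so the circuit reduces to the remaining gates.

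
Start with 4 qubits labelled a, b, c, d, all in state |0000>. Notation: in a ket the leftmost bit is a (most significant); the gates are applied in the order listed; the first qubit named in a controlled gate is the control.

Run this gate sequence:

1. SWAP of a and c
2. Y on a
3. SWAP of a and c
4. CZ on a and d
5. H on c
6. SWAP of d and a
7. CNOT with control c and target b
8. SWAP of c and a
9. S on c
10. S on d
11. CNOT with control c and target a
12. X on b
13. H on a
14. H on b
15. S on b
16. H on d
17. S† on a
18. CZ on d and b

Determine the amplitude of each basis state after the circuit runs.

The final amplitudes are 1/2 on |0100>, -1/2 on |0101>, 1/2 on |1000>, 1/2 on |1001>, and 0 on every other basis state.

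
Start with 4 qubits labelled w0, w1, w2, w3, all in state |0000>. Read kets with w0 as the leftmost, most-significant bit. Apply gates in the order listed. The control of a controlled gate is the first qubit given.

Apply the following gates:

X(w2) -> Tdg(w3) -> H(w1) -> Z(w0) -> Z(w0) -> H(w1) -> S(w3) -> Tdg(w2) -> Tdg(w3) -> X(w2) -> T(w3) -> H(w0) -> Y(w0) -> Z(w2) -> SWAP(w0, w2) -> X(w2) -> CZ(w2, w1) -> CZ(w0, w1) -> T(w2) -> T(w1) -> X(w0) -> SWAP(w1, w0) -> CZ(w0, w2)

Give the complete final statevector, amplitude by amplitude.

The final amplitudes are sqrt(2)*exp(I*pi/4)/2 on |0100>, -sqrt(2)*I/2 on |0110>, and 0 on every other basis state. Key observation: gates 3-6 undo each other exactly, leaving only the rest of the circuit to track.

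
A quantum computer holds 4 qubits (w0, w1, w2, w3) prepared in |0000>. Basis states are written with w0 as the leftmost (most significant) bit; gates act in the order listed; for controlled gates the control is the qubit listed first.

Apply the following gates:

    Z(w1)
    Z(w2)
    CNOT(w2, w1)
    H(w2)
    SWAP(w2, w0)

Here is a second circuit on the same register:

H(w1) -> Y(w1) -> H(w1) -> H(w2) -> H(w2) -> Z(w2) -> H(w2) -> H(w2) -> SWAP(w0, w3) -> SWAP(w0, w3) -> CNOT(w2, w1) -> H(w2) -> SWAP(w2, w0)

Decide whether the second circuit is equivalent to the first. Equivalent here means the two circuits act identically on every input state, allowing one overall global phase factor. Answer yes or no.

No — the two circuits implement different unitaries, even allowing a global phase.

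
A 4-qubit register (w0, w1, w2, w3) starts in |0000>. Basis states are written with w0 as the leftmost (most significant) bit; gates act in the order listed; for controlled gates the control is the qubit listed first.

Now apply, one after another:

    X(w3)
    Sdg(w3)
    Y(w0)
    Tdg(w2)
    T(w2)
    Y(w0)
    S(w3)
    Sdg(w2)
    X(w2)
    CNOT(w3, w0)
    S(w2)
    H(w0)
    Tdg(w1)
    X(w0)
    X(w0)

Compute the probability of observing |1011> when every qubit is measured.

Outcome |1011> occurs with probability 1/2. Key observation: gates 2-7 undo each other exactly, leaving only the rest of the circuit to track.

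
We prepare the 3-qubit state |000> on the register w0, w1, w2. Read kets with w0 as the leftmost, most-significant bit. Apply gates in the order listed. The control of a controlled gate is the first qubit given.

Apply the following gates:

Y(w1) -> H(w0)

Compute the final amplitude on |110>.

The final state's coefficient on |110> equals sqrt(2)*I/2.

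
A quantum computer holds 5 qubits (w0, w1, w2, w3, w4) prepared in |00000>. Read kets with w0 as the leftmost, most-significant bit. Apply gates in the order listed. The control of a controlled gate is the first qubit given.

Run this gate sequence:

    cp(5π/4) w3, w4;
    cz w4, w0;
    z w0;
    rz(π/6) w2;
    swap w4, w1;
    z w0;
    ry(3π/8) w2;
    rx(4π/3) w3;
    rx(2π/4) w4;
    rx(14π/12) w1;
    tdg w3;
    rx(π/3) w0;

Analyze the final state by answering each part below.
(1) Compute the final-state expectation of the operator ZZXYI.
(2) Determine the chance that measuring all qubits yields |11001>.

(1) The observable ZZXYI averages to -3*sqrt(2*sqrt(2) + 4)/32.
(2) Outcome |11001> occurs with probability (sqrt(3) + 2)*(sqrt(2 - sqrt(2)) + 2)/512.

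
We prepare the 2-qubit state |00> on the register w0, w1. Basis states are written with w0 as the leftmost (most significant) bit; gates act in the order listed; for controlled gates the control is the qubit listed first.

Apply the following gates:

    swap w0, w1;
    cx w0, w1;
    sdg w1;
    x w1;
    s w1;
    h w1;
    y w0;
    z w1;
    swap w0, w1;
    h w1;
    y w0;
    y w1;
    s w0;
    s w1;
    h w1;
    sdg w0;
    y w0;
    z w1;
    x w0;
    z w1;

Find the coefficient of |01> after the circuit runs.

|01> carries amplitude sqrt(2)*(-1 - I)/4 in the final state.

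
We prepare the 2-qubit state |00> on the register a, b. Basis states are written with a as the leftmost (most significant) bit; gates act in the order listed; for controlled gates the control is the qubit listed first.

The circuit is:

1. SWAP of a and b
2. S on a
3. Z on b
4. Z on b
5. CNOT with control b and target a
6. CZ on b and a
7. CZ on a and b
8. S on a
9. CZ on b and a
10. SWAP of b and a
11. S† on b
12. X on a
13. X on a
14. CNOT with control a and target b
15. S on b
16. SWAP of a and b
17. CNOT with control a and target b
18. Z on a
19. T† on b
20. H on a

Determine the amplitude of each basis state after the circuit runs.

The resulting statevector has amplitude sqrt(2)/2 on |00>, 0 on |01>, sqrt(2)/2 on |10>, 0 on |11>.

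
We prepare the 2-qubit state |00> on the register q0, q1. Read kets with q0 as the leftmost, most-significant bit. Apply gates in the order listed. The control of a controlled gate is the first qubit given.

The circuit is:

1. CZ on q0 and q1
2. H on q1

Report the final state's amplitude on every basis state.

After the circuit, the state carries amplitude sqrt(2)/2 on |00>, sqrt(2)/2 on |01>, 0 on |10>, 0 on |11>.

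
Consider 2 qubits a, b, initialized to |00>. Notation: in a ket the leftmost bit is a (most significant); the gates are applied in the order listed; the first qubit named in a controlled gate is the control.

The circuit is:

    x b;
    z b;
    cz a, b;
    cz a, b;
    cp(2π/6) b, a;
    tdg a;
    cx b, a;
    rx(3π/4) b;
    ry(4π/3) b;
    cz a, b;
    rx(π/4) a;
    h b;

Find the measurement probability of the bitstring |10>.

Outcome |10> occurs with probability sqrt(3)/16 + sqrt(6)/16 + sqrt(2)/8 + 1/4.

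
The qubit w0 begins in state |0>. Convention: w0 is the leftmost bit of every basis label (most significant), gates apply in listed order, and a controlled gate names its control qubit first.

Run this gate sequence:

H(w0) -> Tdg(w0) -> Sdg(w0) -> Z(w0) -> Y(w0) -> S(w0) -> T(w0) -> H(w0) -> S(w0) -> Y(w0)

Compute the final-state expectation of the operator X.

The expectation value of X is 1.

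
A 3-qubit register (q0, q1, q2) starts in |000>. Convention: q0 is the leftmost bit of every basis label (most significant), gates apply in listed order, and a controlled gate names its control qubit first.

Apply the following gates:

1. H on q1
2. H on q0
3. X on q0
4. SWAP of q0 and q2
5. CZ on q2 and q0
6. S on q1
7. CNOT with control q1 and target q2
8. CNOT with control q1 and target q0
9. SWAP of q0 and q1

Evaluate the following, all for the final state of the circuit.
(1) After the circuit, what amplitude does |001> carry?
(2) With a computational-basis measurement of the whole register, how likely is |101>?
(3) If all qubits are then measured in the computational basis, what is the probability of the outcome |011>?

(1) The final state's coefficient on |001> equals 1/2.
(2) Outcome |101> occurs with probability 0.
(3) A full measurement returns |011> with probability 0.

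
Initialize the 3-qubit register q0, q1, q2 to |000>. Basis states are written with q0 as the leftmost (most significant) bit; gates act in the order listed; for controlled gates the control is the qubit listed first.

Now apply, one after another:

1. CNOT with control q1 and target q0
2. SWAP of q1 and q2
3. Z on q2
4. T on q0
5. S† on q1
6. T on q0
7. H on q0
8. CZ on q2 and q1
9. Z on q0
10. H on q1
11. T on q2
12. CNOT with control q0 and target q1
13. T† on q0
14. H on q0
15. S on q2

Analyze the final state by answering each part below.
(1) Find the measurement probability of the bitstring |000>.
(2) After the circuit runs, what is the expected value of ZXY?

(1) The probability of measuring |000> is 1/4 - sqrt(2)/8.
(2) The expectation value of ZXY is 0.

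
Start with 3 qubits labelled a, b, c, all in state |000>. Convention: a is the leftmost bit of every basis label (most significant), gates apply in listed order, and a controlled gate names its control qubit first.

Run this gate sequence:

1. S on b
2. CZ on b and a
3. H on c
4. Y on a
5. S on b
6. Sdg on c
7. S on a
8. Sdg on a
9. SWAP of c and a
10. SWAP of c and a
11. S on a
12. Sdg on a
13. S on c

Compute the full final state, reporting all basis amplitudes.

After the circuit, the state carries amplitude sqrt(2)*I/2 on |100>, sqrt(2)*I/2 on |101>, and 0 on every other basis state. Key observation: steps 6-13 multiply out to the identity, so the circuit reduces to the remaining gates.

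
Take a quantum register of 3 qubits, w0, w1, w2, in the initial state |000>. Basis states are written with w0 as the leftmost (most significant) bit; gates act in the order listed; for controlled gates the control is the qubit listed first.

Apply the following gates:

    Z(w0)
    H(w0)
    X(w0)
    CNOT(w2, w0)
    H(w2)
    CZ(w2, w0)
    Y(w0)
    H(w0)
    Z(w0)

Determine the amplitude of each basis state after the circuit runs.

The final amplitudes are sqrt(2)*I/2 on |001>, sqrt(2)*I/2 on |100>, and 0 on every other basis state.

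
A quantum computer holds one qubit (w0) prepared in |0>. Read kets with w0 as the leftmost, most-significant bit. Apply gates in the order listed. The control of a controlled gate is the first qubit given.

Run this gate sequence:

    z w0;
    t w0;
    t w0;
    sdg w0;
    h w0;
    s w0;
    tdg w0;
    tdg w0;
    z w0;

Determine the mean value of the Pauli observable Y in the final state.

The expectation value of Y is 0.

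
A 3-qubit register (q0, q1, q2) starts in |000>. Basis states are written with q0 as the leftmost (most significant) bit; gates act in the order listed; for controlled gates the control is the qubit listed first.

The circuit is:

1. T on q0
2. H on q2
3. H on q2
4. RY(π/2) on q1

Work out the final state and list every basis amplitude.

After the circuit, the state carries amplitude sqrt(2)/2 on |000>, sqrt(2)/2 on |010>, and 0 on every other basis state. Key observation: gates 2-3 undo each other exactly, leaving only the rest of the circuit to track.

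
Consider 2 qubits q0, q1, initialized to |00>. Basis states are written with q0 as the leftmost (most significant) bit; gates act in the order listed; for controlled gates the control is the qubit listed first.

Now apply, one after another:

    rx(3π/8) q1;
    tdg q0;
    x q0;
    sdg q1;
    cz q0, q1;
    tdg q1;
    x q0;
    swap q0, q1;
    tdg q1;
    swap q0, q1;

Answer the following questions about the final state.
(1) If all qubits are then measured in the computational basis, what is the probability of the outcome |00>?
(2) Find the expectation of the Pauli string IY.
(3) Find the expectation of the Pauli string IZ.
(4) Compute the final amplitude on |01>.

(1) Outcome |00> occurs with probability cos(3*pi/16)**2.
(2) In the final state, IY has expectation -sqrt(2*sqrt(2) + 4)/4.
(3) The expectation value of IZ is sqrt(2 - sqrt(2))/2.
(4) The final state's coefficient on |01> equals -exp(3*I*pi/4)*sin(3*pi/16).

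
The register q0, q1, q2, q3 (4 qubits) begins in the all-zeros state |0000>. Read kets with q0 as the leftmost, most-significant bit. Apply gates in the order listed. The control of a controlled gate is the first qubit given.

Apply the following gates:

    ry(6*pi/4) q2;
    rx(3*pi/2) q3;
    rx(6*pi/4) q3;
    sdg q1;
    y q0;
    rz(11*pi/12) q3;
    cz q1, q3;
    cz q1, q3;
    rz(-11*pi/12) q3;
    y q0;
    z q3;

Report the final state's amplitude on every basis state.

After the circuit, the state carries amplitude sqrt(2)*I/2 on |0001>, -sqrt(2)*I/2 on |0011>, and 0 on every other basis state. Key observation: steps 5-10 multiply out to the identity, so the circuit reduces to the remaining gates.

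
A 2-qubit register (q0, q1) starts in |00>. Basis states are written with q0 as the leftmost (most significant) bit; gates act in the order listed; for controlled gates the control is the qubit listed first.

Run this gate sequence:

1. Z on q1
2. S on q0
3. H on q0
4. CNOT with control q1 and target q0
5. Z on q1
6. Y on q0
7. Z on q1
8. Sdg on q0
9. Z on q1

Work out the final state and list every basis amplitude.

The resulting statevector has amplitude -sqrt(2)*I/2 on |00>, 0 on |01>, sqrt(2)/2 on |10>, 0 on |11>.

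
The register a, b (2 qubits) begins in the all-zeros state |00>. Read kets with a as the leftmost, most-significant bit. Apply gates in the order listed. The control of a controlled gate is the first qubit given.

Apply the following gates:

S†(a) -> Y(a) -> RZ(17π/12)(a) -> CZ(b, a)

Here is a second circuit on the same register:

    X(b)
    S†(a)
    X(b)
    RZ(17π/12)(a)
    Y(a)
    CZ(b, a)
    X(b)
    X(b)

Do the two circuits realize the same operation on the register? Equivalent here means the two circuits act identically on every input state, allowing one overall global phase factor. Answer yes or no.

No, they are not equivalent — no single phase factor reconciles the two unitaries.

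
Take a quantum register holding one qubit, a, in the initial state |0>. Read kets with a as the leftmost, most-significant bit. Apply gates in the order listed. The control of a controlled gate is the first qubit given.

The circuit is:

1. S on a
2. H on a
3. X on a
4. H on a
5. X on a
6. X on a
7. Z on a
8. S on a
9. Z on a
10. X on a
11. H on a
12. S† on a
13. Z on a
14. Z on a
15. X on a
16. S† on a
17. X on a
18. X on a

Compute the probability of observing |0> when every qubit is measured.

The probability of measuring |0> is 1/2.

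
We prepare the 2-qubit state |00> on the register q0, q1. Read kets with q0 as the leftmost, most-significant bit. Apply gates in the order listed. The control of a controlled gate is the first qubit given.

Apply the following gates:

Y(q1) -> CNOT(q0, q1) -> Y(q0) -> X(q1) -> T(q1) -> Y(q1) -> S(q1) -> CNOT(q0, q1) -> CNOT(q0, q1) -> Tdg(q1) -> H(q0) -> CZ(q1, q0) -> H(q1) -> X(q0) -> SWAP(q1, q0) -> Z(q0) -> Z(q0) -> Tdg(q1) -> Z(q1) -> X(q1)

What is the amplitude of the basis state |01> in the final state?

The amplitude on |01> is -exp(3*I*pi/4)/2. Key observation: gates 8-9 undo each other exactly, leaving only the rest of the circuit to track.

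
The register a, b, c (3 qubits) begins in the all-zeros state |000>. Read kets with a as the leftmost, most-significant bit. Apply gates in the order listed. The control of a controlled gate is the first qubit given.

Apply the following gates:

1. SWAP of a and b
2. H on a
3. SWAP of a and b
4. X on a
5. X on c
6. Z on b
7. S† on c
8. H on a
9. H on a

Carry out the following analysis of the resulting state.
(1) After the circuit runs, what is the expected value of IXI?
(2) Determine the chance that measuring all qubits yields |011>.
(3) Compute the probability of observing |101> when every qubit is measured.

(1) The expectation value of IXI is -1. Key observation: gates 8-9 undo each other exactly, leaving only the rest of the circuit to track.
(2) A full measurement returns |011> with probability 0.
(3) A full measurement returns |101> with probability 1/2.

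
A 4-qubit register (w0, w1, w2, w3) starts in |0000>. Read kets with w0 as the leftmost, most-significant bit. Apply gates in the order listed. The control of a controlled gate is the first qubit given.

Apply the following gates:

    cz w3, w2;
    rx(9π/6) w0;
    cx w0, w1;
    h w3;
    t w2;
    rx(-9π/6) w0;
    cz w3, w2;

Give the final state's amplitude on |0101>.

The final state's coefficient on |0101> equals sqrt(2)/4.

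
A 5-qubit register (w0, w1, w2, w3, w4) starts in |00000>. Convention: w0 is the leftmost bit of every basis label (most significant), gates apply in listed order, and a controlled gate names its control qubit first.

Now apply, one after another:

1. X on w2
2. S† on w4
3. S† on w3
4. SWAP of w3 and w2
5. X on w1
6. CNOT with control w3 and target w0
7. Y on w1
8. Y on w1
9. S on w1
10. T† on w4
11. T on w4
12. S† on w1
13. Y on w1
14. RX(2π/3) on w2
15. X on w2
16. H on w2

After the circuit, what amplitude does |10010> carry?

The final state's coefficient on |10010> equals -sqrt(6)/4 - sqrt(2)*I/4.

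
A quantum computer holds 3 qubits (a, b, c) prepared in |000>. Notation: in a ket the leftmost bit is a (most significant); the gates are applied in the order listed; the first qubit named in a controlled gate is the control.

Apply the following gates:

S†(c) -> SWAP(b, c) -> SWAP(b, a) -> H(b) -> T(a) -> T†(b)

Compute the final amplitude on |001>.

The final state's coefficient on |001> equals 0.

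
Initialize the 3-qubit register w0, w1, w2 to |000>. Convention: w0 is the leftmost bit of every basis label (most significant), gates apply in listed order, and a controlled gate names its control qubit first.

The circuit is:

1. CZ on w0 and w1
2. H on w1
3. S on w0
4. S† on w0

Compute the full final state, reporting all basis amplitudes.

The final amplitudes are sqrt(2)/2 on |000>, sqrt(2)/2 on |010>, and 0 on every other basis state. Key observation: the block from step 3 through step 4 cancels to the identity and can be dropped.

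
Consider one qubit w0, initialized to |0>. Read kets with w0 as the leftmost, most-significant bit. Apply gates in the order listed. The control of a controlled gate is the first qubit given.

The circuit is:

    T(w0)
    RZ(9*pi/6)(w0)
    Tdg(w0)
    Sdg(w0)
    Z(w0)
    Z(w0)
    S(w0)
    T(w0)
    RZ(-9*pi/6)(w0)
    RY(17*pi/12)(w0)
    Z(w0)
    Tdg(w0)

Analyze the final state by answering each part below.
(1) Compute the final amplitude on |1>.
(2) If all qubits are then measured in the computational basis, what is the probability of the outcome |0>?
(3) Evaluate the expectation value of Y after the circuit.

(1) |1> carries amplitude (sqrt(6 - 3*sqrt(2))/4 + sqrt(sqrt(2) + 2)/4)*exp(3*I*pi/4) in the final state. Key observation: gates 2-9 undo each other exactly, leaving only the rest of the circuit to track.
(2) A full measurement returns |0> with probability -sqrt(6)/8 + sqrt(2)/8 + 1/2.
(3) The observable Y averages to -sqrt(3)/4 - 1/4.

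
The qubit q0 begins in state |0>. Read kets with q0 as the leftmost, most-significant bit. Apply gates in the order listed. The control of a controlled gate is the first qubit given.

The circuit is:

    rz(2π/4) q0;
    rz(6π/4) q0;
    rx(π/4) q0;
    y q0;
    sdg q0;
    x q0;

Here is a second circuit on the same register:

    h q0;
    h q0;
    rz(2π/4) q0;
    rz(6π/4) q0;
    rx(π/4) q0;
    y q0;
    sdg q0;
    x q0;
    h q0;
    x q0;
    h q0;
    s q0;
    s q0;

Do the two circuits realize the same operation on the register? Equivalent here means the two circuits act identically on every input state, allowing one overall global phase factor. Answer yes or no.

Yes — the two circuits implement the same unitary up to a global phase.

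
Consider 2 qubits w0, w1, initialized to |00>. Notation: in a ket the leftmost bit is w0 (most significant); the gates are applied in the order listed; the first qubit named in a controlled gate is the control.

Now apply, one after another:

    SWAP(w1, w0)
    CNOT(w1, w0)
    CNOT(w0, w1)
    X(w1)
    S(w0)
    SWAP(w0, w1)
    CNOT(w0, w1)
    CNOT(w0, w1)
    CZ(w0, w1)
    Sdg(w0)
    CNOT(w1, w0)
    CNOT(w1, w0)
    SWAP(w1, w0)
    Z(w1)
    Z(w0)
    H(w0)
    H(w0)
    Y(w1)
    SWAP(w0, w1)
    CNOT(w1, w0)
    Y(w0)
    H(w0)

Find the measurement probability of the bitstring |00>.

Outcome |00> occurs with probability 1/2. Key observation: gates 16-17 undo each other exactly, leaving only the rest of the circuit to track.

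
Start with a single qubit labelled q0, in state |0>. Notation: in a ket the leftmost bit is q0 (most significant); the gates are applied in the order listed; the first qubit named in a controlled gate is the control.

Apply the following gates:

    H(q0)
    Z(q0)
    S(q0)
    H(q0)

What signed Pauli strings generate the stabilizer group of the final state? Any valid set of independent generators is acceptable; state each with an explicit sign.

The final state is stabilized by the group generated by +Y; other independent generating sets are equally valid.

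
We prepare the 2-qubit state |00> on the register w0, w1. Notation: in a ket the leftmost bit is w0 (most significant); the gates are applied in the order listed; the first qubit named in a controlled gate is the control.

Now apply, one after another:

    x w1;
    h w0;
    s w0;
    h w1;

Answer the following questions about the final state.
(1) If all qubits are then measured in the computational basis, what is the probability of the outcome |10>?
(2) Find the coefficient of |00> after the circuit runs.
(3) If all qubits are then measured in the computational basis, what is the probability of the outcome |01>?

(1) The probability of measuring |10> is 1/4.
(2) The final state's coefficient on |00> equals 1/2.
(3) A full measurement returns |01> with probability 1/4.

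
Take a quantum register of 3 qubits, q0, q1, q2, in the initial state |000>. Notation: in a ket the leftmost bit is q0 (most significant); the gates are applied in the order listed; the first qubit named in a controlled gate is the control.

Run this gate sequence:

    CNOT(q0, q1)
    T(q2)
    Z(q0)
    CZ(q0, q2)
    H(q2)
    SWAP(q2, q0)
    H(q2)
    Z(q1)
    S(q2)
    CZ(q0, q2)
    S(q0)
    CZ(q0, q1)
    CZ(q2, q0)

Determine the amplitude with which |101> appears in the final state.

The final state's coefficient on |101> equals -1/2.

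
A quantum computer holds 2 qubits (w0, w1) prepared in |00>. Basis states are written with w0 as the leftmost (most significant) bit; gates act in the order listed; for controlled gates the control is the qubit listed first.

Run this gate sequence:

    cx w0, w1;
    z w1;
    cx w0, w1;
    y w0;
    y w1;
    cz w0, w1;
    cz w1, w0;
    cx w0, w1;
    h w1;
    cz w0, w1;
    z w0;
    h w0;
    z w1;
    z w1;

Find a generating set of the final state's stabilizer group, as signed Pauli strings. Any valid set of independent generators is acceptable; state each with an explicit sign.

The stabilizer group can be generated by -XI, -IX, among other valid generating sets.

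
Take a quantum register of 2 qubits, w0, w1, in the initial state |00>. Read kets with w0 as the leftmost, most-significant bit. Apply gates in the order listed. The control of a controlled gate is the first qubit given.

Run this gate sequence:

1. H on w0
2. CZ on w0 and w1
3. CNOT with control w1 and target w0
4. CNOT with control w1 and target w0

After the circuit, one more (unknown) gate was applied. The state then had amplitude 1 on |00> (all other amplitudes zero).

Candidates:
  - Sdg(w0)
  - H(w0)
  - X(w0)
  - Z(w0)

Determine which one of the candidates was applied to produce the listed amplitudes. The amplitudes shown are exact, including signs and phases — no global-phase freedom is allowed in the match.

It was H(w0) that produced the state shown. Key observation: gates 3-4 undo each other exactly, leaving only the rest of the circuit to track.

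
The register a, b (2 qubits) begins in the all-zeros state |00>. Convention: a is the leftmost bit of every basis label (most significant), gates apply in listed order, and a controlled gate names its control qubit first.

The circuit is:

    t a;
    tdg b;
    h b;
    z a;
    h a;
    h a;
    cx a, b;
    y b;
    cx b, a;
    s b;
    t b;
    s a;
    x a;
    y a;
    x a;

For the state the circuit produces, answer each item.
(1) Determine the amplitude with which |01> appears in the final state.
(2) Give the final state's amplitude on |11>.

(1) The final state's coefficient on |01> equals sqrt(2)*exp(I*pi/4)/2.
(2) |11> carries amplitude 0 in the final state.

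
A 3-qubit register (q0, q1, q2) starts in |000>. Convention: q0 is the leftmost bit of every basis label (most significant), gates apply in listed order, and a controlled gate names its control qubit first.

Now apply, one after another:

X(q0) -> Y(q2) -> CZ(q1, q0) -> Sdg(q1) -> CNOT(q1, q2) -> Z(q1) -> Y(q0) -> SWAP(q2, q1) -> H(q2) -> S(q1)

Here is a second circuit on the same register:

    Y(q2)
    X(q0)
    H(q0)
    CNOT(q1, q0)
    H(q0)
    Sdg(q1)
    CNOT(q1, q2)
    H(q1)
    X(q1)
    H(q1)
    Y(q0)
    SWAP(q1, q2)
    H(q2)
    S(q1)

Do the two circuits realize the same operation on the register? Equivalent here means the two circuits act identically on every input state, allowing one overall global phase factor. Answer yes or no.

Yes, they are equivalent — the unitaries differ by at most a global phase.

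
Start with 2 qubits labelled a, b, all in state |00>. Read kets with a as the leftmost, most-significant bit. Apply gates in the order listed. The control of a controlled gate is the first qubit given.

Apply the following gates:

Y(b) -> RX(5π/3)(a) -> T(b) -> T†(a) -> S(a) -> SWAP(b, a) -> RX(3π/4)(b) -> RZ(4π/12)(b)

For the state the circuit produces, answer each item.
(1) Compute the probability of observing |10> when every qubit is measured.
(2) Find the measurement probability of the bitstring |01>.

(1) The probability of measuring |10> is -sqrt(2)/8 + sqrt(3)/8 + 1/2.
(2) A full measurement returns |01> with probability 0.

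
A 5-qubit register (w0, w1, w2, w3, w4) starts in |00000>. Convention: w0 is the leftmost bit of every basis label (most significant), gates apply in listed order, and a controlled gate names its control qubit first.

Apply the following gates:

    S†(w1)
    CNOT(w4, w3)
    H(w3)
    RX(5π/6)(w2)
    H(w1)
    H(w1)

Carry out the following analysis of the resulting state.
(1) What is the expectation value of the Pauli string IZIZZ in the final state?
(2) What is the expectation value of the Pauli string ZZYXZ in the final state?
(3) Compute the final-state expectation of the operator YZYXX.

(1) In the final state, IZIZZ has expectation 0.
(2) The observable ZZYXZ averages to -1/2.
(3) The expectation value of YZYXX is 0.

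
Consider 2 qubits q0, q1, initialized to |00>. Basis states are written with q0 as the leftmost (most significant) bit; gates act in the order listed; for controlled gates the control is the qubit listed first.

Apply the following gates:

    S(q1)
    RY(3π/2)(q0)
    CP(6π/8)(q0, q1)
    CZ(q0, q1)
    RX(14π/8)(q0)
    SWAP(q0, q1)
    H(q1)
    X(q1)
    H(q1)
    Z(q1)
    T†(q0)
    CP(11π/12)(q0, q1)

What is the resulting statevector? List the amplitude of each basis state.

After the circuit, the state carries amplitude sqrt(2)*sqrt(sqrt(2) + 2)/4 - sqrt(2)*I*sqrt(2 - sqrt(2))/4 on |00>, -sqrt(2)*sqrt(sqrt(2) + 2)/4 + sqrt(2)*I*sqrt(2 - sqrt(2))/4 on |01>, 0 on |10>, 0 on |11>. Key observation: steps 7-10 multiply out to the identity, so the circuit reduces to the remaining gates.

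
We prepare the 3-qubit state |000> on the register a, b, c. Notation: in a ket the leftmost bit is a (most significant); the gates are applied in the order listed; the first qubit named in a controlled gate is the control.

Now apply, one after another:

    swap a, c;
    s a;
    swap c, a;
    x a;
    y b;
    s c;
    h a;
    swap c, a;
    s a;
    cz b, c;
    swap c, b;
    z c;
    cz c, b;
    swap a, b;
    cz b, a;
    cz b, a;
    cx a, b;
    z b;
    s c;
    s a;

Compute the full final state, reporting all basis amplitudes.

The resulting statevector has amplitude sqrt(2)/2 on |001>, sqrt(2)*I/2 on |111>, and 0 on every other basis state. Key observation: steps 15-16 multiply out to the identity, so the circuit reduces to the remaining gates.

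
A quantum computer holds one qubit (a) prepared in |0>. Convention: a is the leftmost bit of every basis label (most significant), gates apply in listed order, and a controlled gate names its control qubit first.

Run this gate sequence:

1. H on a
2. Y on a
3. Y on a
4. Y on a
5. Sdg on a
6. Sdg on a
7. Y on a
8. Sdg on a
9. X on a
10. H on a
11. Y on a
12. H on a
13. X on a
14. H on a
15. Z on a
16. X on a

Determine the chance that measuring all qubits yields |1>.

A full measurement returns |1> with probability 1/2. Key observation: the block from step 12 through step 15 cancels to the identity and can be dropped.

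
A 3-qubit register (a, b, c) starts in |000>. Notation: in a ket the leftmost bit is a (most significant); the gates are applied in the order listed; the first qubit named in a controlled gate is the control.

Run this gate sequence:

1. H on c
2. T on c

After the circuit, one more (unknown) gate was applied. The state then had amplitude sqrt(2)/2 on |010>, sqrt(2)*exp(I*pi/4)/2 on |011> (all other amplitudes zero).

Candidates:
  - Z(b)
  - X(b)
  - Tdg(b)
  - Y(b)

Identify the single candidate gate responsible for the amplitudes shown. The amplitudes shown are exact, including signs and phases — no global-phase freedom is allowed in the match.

It was X(b) that produced the state shown.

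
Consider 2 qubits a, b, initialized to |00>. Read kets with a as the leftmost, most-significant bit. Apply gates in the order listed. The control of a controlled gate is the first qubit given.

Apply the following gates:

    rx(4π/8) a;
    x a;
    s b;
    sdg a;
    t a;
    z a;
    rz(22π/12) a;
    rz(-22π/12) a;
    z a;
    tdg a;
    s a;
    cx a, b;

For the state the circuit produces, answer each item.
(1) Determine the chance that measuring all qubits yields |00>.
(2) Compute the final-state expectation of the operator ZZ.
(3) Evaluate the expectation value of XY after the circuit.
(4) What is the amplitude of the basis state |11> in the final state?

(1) A full measurement returns |00> with probability 1/2. Key observation: the block from step 4 through step 11 cancels to the identity and can be dropped.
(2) The observable ZZ averages to 1.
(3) In the final state, XY has expectation 1.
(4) The final state's coefficient on |11> equals sqrt(2)/2.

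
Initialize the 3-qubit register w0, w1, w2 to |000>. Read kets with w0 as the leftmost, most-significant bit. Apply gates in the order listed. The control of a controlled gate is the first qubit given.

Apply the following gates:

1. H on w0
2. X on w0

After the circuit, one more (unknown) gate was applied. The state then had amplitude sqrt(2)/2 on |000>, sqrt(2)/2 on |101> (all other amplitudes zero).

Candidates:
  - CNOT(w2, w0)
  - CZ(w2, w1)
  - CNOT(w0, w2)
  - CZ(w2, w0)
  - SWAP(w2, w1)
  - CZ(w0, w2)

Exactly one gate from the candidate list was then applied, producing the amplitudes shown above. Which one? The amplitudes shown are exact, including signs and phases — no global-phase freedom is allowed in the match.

The unique candidate consistent with the amplitudes is CNOT(w0, w2).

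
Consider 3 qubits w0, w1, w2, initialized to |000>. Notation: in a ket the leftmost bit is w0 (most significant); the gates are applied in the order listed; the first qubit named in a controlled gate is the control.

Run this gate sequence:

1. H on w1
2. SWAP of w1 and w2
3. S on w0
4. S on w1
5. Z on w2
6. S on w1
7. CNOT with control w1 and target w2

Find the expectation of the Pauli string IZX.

The expectation value of IZX is -1.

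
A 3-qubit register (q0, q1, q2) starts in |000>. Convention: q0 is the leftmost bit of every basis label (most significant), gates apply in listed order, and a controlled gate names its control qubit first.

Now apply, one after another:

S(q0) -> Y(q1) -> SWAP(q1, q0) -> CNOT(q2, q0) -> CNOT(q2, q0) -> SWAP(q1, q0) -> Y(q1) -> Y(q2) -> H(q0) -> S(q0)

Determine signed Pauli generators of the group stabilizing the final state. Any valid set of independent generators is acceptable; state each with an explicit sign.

One valid set of independent stabilizer generators is +YII, +IZI, -IIZ (any independent generating set of the same group is equally correct). Key observation: gates 2-7 undo each other exactly, leaving only the rest of the circuit to track.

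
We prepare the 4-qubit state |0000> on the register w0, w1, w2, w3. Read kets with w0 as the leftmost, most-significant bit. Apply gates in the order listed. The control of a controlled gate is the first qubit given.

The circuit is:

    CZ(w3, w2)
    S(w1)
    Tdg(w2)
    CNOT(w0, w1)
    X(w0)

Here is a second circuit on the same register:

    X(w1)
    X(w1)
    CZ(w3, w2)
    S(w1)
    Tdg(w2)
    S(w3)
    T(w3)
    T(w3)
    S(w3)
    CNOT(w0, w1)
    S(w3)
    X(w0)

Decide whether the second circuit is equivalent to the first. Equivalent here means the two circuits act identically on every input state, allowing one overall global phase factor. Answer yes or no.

Yes, they are equivalent — the unitaries differ by at most a global phase.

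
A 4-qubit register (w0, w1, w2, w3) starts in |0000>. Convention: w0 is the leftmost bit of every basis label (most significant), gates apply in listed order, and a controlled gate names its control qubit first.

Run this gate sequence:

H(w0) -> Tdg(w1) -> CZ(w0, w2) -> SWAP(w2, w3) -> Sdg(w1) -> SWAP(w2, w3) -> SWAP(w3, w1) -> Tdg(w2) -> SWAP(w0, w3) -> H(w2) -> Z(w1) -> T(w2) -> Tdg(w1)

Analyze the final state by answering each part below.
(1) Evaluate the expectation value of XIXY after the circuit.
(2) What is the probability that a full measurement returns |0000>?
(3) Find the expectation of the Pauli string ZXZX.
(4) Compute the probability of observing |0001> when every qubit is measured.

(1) The expectation value of XIXY is 0.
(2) A full measurement returns |0000> with probability 1/4.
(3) The expectation value of ZXZX is 0.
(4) A full measurement returns |0001> with probability 1/4.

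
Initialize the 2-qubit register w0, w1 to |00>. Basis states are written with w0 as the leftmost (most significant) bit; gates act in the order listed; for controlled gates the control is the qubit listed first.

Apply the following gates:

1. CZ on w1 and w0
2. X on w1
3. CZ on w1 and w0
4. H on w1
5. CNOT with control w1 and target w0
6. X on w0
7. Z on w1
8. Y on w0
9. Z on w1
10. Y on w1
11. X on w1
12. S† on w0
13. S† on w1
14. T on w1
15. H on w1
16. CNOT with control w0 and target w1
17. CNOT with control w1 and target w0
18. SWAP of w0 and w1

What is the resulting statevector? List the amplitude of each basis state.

After the circuit, the state carries amplitude 1/2 on |00>, -exp(I*pi/4)/2 on |01>, exp(I*pi/4)/2 on |10>, 1/2 on |11>.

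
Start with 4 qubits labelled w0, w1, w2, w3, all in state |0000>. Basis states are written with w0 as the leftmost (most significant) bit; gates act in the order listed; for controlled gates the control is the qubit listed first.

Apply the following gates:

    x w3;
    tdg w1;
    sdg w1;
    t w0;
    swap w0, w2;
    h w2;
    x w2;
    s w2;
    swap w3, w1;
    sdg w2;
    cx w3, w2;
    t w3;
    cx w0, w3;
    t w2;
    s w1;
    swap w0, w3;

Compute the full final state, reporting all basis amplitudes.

The final amplitudes are sqrt(2)*I/2 on |0100>, sqrt(2)*exp(3*I*pi/4)/2 on |0110>, and 0 on every other basis state.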